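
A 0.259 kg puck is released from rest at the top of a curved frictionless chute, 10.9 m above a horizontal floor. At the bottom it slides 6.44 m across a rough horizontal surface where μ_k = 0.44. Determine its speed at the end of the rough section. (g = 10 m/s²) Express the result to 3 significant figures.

v = 12.7 m/s

Energy at the top = energy at the end + work done against friction:
mgh = ½mv² + μ_k m g d
W_f = μ_k mg d = (0.44)(0.259)(10)(6.44) = 7.339 J
½mv² = mgh − W_f = 28.231 − 7.339 = 20.892 J
v = √(2 × 20.892/0.259) = 12.70 m/s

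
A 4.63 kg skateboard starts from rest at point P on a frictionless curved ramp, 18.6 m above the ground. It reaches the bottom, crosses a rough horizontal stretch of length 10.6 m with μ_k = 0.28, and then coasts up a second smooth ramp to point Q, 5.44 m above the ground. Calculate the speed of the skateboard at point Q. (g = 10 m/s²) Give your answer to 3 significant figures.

Energy at P: mgh₁ = (4.63)(10)(18.6) = 861.18 J
Friction loss: W_f = μ_k mg d = 137.4 J
At Q: ½mv² + mgh₂ = mgh₁ − W_f
½mv² = 861.18 − 137.4 − 251.87 = 471.89 J
v = √(2 × 471.89/4.63) = 14.28 m/s

v = 14.3 m/s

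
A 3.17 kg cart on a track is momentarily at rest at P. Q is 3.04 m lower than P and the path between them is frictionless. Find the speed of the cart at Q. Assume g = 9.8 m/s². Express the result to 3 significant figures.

By conservation of mechanical energy, mgh = ½mv²
v = √(2gh) = √(2 × 9.8 × 3.04) = √59.584 = 7.719 m/s

v = 7.72 m/s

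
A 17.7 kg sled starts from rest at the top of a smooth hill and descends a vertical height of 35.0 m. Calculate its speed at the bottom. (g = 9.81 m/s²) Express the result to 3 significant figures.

Energy conservation between the two points: mgh = ½mv²
v = √(2gh) = √(2 × 9.81 × 35.0) = √686.70 = 26.20 m/s

v = 26.2 m/s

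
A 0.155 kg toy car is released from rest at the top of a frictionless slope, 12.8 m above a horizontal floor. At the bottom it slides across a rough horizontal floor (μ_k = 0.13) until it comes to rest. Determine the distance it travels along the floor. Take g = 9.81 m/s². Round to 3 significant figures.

d = 98.5 m

Applying the work–energy principle:
At rest all PE has been dissipated by friction: mgh = μ_k m g d
d = h/μ_k = 12.8/0.13 = 98.46 m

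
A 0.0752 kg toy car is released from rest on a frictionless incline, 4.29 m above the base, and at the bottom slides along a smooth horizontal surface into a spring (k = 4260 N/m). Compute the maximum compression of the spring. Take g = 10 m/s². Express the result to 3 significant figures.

x = 0.0389 m

Gravitational PE at the top equals spring PE at max compression: mgh = ½kx²
x = √(2mgh/k) = √(2 × 0.0752 × 10 × 4.29 / 4260) = 0.03892 m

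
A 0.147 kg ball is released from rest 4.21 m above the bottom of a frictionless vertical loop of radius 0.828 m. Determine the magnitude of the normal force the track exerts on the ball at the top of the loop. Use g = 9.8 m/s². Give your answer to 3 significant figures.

Energy from release to top (height 2r): mgh = ½mv_top² + mg(2r)
v_top² = 2g(h − 2r) = 2(9.8)(4.21 − 1.656) = 50.058 m²/s²
At the top, both N and weight point toward the centre: N + mg = mv_top²/r
N = m(v_top²/r − g) = 0.147(50.058/0.828 − 9.8) = 7.447 N

N = 7.45 N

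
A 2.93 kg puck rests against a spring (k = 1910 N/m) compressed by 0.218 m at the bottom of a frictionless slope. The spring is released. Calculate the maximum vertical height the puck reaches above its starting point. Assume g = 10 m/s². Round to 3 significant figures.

h = 1.55 m

Energy conservation from release to the highest point: ½kx² = mgh
h = kx²/(2mg) = (1910)(0.218)²/(2 × 2.93 × 10) = 1.549 m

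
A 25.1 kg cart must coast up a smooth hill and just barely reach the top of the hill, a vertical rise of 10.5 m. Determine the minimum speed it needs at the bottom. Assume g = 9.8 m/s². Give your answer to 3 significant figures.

At the top it is momentarily at rest, so all KE converts to PE: ½mv² = mgh
v = √(2gh) = √(2 × 9.8 × 10.5) = 14.35 m/s

v = 14.3 m/s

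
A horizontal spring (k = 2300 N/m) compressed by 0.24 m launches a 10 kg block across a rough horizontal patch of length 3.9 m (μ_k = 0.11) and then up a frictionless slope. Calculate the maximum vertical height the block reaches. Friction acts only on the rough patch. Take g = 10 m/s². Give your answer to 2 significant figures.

Spring energy: E₀ = ½kx² = ½(2300)(0.24)² = 66.240 J
Friction: W_f = μ_k mg d = (0.11)(10)(10)(3.9) = 42.90 J
Energy at base of ramp: E = 66.240 − 42.90 = 23.340 J
At max height all remaining energy is PE: mgh = E ⇒ h = E/(mg) = 23.340/(10 × 10) = 0.2334 m

h = 0.23 m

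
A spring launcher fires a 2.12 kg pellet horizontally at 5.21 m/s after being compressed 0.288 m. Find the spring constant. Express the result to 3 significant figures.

k = 694 N/m

Spring PE at full compression equals KE at release: ½kx² = ½mv²
k = mv²/x² = (2.12)(5.21)²/(0.288)² = 693.8 N/m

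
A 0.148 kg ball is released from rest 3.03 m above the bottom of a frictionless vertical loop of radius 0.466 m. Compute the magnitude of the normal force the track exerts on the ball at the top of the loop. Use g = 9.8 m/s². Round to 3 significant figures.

Energy from release to top (height 2r): mgh = ½mv_top² + mg(2r)
v_top² = 2g(h − 2r) = 2(9.8)(3.03 − 0.9320) = 41.121 m²/s²
At the top, both N and weight point toward the centre: N + mg = mv_top²/r
N = m(v_top²/r − g) = 0.148(41.121/0.466 − 9.8) = 11.61 N

N = 11.6 N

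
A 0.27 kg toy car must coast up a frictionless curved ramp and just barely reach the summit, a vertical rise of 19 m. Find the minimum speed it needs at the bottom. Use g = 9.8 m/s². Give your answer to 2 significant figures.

At the top it is momentarily at rest, so all KE converts to PE: ½mv² = mgh
v = √(2gh) = √(2 × 9.8 × 19) = 19.30 m/s

v = 19 m/s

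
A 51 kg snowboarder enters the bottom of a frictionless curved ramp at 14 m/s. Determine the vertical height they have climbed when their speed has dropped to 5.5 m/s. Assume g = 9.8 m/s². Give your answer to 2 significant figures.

h = 8.5 m

Energy balance between the two points: ½mv₁² = ½mv₂² + mgh
h = (v₁² − v₂²)/(2g) = (14² − 5.5²)/(2 × 9.8) = 8.457 m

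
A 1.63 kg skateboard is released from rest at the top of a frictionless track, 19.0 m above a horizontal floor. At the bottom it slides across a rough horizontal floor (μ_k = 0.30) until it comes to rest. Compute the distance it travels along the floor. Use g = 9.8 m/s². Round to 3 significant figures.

d = 63.3 m

Energy bookkeeping (friction removes W_f = μ_k N d):
At rest all PE has been dissipated by friction: mgh = μ_k m g d
d = h/μ_k = 19.0/0.30 = 63.33 m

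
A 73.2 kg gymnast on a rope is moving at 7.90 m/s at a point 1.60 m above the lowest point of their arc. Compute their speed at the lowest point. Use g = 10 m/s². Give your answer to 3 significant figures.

v = 9.72 m/s

Energy conservation between the two points: ½mv₀² + mgh = ½mv²
v² = v₀² + 2gh = (7.90)² + 2(10)(1.60) = 94.410
v = √94.410 = 9.716 m/s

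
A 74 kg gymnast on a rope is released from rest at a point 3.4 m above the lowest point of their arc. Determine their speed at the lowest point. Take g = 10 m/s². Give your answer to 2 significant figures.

v = 8.2 m/s

Equating total energy at the two states: mgh = ½mv²
The mass cancels from both sides.
v = √(2gh) = √(2 × 10 × 3.4) = √68.000 = 8.246 m/s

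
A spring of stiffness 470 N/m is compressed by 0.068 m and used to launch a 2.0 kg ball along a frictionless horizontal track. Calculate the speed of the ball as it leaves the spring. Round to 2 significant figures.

Conservation of energy: ½kx² = ½mv²
v = x√(k/m) = 0.068 × √(470/2.0) = 1.042 m/s

v = 1.0 m/s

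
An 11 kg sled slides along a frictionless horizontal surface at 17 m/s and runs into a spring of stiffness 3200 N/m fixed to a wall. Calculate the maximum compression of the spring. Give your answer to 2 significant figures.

Conservation of energy between contact and max compression: ½mv² = ½kx²
x = v√(m/k) = 17 × √(11/3200) = 0.9967 m

x = 1.0 m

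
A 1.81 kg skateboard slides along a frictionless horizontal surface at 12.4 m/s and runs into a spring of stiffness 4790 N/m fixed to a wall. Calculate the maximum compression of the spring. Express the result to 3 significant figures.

At max compression the skateboard is momentarily at rest: ½mv² = ½kx²
x = v√(m/k) = 12.4 × √(1.81/4790) = 0.2410 m

x = 0.241 m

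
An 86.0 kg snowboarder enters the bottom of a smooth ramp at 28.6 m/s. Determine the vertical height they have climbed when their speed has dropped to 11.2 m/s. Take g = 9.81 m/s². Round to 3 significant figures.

h = 35.3 m

Conservation of energy: ½mv₁² = ½mv₂² + mgh
h = (v₁² − v₂²)/(2g) = (28.6² − 11.2²)/(2 × 9.81) = 35.30 m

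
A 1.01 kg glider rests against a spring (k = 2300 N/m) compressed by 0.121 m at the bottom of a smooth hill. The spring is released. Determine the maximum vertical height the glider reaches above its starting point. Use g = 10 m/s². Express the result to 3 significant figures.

All spring PE becomes gravitational PE at the highest point: ½kx² = mgh
h = kx²/(2mg) = (2300)(0.121)²/(2 × 1.01 × 10) = 1.667 m

h = 1.67 m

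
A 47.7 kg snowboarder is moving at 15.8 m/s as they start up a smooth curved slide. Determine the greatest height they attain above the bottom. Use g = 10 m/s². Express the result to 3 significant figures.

Setting KE at the bottom equal to PE gained: ½mv² = mgh
h = v²/(2g) = 15.8²/(2 × 10) = 12.48 m

h = 12.5 m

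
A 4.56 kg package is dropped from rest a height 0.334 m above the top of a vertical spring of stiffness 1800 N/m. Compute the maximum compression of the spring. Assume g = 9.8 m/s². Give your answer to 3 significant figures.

Let x be the compression. The total drop is H + x, and the package is instantaneously at rest at max compression, so energy conservation gives:
mg(H + x) = ½kx²
½(1800)x² − (4.56)(9.8)x − (4.56)(9.8)(0.334) = 0
900.0x² − 44.69x − 14.93 = 0
x = [44.69 + √(1997 + 53733)]/(2 × 900.0) = 0.1560 m

x = 0.156 m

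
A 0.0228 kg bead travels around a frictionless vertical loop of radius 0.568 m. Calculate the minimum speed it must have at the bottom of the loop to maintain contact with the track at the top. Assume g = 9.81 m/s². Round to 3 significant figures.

At the top: mg = mv_top²/r ⇒ v_top² = gr = 5.572 m²/s²
Energy from bottom to top (height 2r): ½mv_bot² = ½mv_top² + mg(2r)
v_bot² = gr + 4gr = 5gr = 27.86
v_bot = √(5gr) = 5.278 m/s

v = 5.28 m/s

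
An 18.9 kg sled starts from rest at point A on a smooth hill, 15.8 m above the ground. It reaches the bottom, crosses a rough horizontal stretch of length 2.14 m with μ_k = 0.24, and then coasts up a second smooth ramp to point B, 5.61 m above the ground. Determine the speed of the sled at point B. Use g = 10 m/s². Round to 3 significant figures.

Energy at A: mgh₁ = (18.9)(10)(15.8) = 2986.2 J
Friction loss: W_f = μ_k mg d = 97.07 J
At B: ½mv² + mgh₂ = mgh₁ − W_f
½mv² = 2986.2 − 97.07 − 1060.3 = 1828.8 J
v = √(2 × 1828.8/18.9) = 13.91 m/s

v = 13.9 m/s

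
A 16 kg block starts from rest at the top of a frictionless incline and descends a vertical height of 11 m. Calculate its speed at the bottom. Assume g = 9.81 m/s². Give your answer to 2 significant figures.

Equating total energy at the two states: mgh = ½mv²
The mass cancels from both sides.
v = √(2gh) = √(2 × 9.81 × 11) = √215.82 = 14.69 m/s

v = 15 m/s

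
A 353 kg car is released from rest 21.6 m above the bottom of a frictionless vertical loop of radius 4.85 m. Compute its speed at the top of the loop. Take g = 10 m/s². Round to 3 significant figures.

Energy conservation: mgh = ½mv_top² + mg(2r)
v_top² = 2g(h − 2r) = 2(10)(21.6 − 9.700) = 238.0
v_top = 15.43 m/s

v = 15.4 m/s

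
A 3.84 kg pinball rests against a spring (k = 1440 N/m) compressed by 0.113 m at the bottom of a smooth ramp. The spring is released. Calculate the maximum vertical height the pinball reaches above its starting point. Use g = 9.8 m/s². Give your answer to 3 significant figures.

Energy conservation from release to the highest point: ½kx² = mgh
h = kx²/(2mg) = (1440)(0.113)²/(2 × 3.84 × 9.8) = 0.2443 m

h = 0.244 m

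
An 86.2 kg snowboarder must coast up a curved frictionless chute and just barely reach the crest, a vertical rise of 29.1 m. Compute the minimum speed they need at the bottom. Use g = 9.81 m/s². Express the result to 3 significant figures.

At the top they are momentarily at rest, so all KE converts to PE: ½mv² = mgh
v = √(2gh) = √(2 × 9.81 × 29.1) = 23.89 m/s

v = 23.9 m/s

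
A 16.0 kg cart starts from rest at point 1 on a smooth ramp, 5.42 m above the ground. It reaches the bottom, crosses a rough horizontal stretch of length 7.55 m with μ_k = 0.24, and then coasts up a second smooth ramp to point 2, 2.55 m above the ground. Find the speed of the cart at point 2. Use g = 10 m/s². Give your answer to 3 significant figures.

v = 4.60 m/s

Energy at 1: mgh₁ = (16.0)(10)(5.42) = 867.20 J
Friction loss: W_f = μ_k mg d = 289.9 J
At 2: ½mv² + mgh₂ = mgh₁ − W_f
½mv² = 867.20 − 289.9 − 408.00 = 169.28 J
v = √(2 × 169.28/16.0) = 4.600 m/s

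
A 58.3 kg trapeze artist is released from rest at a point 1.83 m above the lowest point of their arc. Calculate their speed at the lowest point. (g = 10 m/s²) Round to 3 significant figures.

v = 6.05 m/s

By conservation of mechanical energy, mgh = ½mv²
v = √(2gh) = √(2 × 10 × 1.83) = √36.600 = 6.050 m/s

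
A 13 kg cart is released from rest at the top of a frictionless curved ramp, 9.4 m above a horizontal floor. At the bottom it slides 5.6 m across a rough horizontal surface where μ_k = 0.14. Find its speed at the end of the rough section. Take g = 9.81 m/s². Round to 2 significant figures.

Energy bookkeeping (friction removes W_f = μ_k N d):
mgh = ½mv² + μ_k m g d
W_f = μ_k mg d = (0.14)(13)(9.81)(5.6) = 99.98 J
½mv² = mgh − W_f = 1198.8 − 99.98 = 1098.8 J
v = √(2 × 1098.8/13) = 13.00 m/s

v = 13 m/s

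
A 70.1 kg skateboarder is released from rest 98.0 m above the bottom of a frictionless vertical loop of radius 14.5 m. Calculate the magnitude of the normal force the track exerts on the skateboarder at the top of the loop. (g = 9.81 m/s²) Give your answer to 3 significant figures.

Energy from release to top (height 2r): mgh = ½mv_top² + mg(2r)
v_top² = 2g(h − 2r) = 2(9.81)(98.0 − 29.00) = 1353.8 m²/s²
At the top, both N and weight point toward the centre: N + mg = mv_top²/r
N = m(v_top²/r − g) = 70.1(1353.8/14.5 − 9.81) = 5857 N

N = 5860 N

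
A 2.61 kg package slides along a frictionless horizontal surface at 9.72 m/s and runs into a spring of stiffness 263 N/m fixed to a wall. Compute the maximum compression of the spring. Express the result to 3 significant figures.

x = 0.968 m

All KE is stored as spring PE at maximum compression: ½mv² = ½kx²
x = v√(m/k) = 9.72 × √(2.61/263) = 0.9683 m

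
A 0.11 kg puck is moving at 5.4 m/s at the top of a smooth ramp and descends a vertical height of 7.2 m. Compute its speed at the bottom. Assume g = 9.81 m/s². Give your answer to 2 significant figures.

Equating total energy at the two states: ½mv₀² + mgh = ½mv²
The mass cancels from both sides.
v² = v₀² + 2gh = (5.4)² + 2(9.81)(7.2) = 170.42
v = √170.42 = 13.05 m/s

v = 13 m/s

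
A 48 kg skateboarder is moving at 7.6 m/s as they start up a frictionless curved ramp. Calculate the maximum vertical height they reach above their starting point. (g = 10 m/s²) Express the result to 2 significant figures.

By energy conservation, ½mv² = mgh
h = v²/(2g) = 7.6²/(2 × 10) = 2.888 m

h = 2.9 m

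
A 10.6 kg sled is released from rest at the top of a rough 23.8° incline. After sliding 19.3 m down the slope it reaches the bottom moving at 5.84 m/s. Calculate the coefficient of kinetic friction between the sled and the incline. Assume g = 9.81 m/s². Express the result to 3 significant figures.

Energy balance down the incline: mg L sinθ − ½mv² = μ_k (mg cosθ) L
mgL sinθ = 809.89 J; ½mv² = 180.76 J
W_f = 809.89 − 180.76 = 629.1 J
μ_k = W_f/(mg cosθ · L) = 629.1/(95.14 × 19.3) = 0.3426

μ_k = 0.343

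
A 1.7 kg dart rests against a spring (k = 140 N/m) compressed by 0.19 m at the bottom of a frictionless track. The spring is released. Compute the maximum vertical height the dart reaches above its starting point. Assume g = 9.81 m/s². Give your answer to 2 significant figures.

h = 0.15 m

All spring PE becomes gravitational PE at the highest point: ½kx² = mgh
h = kx²/(2mg) = (140)(0.19)²/(2 × 1.7 × 9.81) = 0.1515 m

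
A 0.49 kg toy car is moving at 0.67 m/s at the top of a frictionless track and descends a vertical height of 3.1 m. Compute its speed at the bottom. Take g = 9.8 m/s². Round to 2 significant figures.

v = 7.8 m/s

By conservation of mechanical energy, ½mv₀² + mgh = ½mv²
v² = v₀² + 2gh = (0.67)² + 2(9.8)(3.1) = 61.209
v = √61.209 = 7.824 m/s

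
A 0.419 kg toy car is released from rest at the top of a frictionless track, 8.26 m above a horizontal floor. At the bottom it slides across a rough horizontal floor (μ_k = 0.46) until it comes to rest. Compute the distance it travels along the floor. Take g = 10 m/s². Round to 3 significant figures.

Energy at the top = energy at the end + work done against friction:
At rest all PE has been dissipated by friction: mgh = μ_k m g d
d = h/μ_k = 8.26/0.46 = 17.96 m

d = 18.0 m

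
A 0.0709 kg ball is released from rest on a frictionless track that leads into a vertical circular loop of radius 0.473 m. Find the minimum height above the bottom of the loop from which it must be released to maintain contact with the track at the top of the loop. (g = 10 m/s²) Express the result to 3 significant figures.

h = 1.18 m

At the top, for minimum speed gravity alone supplies the centripetal force: mg = mv_top²/r ⇒ v_top² = gr = 4.730 m²/s²
Energy conservation from release height h to the top (height 2r): mgh = ½mv_top² + mg(2r)
h = v_top²/(2g) + 2r = r/2 + 2r = 5r/2 = 1.182 m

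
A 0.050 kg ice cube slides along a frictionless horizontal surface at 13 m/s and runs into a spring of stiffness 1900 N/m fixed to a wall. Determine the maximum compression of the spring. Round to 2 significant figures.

All KE is stored as spring PE at maximum compression: ½mv² = ½kx²
x = v√(m/k) = 13 × √(0.050/1900) = 0.06669 m

x = 0.067 m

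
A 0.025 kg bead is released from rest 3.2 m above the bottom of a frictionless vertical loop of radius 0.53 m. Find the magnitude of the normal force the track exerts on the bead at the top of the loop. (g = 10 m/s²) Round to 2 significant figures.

N = 1.8 N

Energy from release to top (height 2r): mgh = ½mv_top² + mg(2r)
v_top² = 2g(h − 2r) = 2(10)(3.2 − 1.060) = 42.800 m²/s²
At the top, both N and weight point toward the centre: N + mg = mv_top²/r
N = m(v_top²/r − g) = 0.025(42.800/0.53 − 10) = 1.769 N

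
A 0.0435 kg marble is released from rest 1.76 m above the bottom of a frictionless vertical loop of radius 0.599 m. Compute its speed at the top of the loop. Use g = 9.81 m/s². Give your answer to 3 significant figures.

v = 3.32 m/s

Energy conservation: mgh = ½mv_top² + mg(2r)
v_top² = 2g(h − 2r) = 2(9.81)(1.76 − 1.198) = 11.03
v_top = 3.321 m/s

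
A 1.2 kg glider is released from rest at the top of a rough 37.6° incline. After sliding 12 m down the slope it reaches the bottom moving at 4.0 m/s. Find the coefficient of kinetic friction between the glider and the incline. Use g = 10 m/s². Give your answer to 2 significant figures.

The energy dissipated by friction is the PE lost minus the KE gained:
mgL sinθ = 87.861 J; ½mv² = 9.6000 J
W_f = 87.861 − 9.6000 = 78.26 J
μ_k = W_f/(mg cosθ · L) = 78.26/(9.507 × 12) = 0.6860

μ_k = 0.69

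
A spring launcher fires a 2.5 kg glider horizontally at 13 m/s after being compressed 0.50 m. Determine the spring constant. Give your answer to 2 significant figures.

k = 1700 N/m

½kx² = ½mv²
k = mv²/x² = (2.5)(13)²/(0.50)² = 1690 N/m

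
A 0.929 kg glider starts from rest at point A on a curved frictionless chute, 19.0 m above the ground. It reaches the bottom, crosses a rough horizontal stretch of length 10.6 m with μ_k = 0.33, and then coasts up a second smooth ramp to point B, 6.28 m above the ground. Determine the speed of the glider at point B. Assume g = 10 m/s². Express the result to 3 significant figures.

v = 13.6 m/s

Energy at A: mgh₁ = (0.929)(10)(19.0) = 176.51 J
Friction loss: W_f = μ_k mg d = 32.50 J
At B: ½mv² + mgh₂ = mgh₁ − W_f
½mv² = 176.51 − 32.50 − 58.341 = 85.672 J
v = √(2 × 85.672/0.929) = 13.58 m/s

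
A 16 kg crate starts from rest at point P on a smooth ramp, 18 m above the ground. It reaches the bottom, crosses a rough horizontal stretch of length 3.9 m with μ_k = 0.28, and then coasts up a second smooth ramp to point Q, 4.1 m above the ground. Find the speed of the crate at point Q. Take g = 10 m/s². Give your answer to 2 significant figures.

Energy at P: mgh₁ = (16)(10)(18) = 2880.0 J
Friction loss: W_f = μ_k mg d = 174.7 J
At Q: ½mv² + mgh₂ = mgh₁ − W_f
½mv² = 2880.0 − 174.7 − 656.00 = 2049.3 J
v = √(2 × 2049.3/16) = 16.00 m/s

v = 16 m/s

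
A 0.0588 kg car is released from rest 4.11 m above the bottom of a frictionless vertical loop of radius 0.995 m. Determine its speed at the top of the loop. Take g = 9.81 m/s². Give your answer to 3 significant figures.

Energy conservation: mgh = ½mv_top² + mg(2r)
v_top² = 2g(h − 2r) = 2(9.81)(4.11 − 1.990) = 41.59
v_top = 6.449 m/s

v = 6.45 m/s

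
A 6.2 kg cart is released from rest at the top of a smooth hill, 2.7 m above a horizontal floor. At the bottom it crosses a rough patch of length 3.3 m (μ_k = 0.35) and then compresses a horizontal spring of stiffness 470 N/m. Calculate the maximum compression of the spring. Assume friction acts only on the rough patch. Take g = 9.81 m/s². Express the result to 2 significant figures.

x = 0.63 m

Initial energy: E₁ = mgh = (6.2)(9.81)(2.7) = 164.22 J
Friction removes W_f = μ_k mg d = (0.35)(6.2)(9.81)(3.3) = 70.25 J
Energy reaching the spring: E = 164.22 − 70.25 = 93.970 J
At max compression ½kx² = E ⇒ x = √(2E/k) = √(2 × 93.970/470) = 0.6324 m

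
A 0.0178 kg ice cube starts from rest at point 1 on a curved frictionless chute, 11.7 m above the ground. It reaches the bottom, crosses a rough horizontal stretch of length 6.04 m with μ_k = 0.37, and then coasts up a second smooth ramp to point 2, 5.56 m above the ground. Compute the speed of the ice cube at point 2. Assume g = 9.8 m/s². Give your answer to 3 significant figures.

v = 8.75 m/s

Energy at 1: mgh₁ = (0.0178)(9.8)(11.7) = 2.0409 J
Friction loss: W_f = μ_k mg d = 0.3898 J
At 2: ½mv² + mgh₂ = mgh₁ − W_f
½mv² = 2.0409 − 0.3898 − 0.96989 = 0.68122 J
v = √(2 × 0.68122/0.0178) = 8.749 m/s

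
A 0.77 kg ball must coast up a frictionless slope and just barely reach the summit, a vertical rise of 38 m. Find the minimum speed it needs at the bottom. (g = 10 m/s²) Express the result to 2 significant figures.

At the top it is momentarily at rest, so all KE converts to PE: ½mv² = mgh
v = √(2gh) = √(2 × 10 × 38) = 27.57 m/s

v = 28 m/s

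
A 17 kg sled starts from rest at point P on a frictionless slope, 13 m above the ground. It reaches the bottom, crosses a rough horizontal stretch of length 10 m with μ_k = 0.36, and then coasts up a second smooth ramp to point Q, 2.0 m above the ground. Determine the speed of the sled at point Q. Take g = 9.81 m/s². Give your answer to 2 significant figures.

v = 12 m/s

Energy at P: mgh₁ = (17)(9.81)(13) = 2168.0 J
Friction loss: W_f = μ_k mg d = 600.4 J
At Q: ½mv² + mgh₂ = mgh₁ − W_f
½mv² = 2168.0 − 600.4 − 333.54 = 1234.1 J
v = √(2 × 1234.1/17) = 12.05 m/s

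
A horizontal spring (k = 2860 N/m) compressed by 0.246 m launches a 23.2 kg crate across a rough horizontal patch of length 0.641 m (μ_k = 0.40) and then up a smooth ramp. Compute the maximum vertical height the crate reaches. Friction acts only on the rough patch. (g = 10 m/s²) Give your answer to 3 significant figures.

h = 0.117 m

Spring energy: E₀ = ½kx² = ½(2860)(0.246)² = 86.538 J
Friction: W_f = μ_k mg d = (0.40)(23.2)(10)(0.641) = 59.48 J
Energy at base of ramp: E = 86.538 − 59.48 = 27.053 J
At max height all remaining energy is PE: mgh = E ⇒ h = E/(mg) = 27.053/(23.2 × 10) = 0.1166 m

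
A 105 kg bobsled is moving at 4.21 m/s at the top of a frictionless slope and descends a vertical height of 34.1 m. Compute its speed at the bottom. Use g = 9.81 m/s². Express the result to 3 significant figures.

v = 26.2 m/s

Equating total energy at the two states: ½mv₀² + mgh = ½mv²
v² = v₀² + 2gh = (4.21)² + 2(9.81)(34.1) = 686.77
v = √686.77 = 26.21 m/s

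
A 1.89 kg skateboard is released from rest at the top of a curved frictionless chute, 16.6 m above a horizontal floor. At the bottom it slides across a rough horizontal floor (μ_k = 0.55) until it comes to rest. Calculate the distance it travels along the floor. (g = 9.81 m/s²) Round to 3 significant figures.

d = 30.2 m

Energy bookkeeping (friction removes W_f = μ_k N d):
At rest all PE has been dissipated by friction: mgh = μ_k m g d
d = h/μ_k = 16.6/0.55 = 30.18 m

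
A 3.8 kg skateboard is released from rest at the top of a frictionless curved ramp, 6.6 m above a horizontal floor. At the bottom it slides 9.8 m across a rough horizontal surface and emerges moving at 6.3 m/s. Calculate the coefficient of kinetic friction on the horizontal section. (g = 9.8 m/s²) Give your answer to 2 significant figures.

Applying the work–energy principle:
mgh = ½mv² + μ_k m g d
mgh = 245.78 J; ½mv² = 75.411 J
W_f = 245.78 − 75.411 = 170.4 J
μ_k = W_f/(mg·d) = 170.4/(37.24 × 9.8) = 0.4668

μ_k = 0.47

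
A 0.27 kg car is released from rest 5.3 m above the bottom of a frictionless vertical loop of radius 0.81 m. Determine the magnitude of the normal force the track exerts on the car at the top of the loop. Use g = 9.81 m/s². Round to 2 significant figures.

Energy from release to top (height 2r): mgh = ½mv_top² + mg(2r)
v_top² = 2g(h − 2r) = 2(9.81)(5.3 − 1.620) = 72.202 m²/s²
At the top, both N and weight point toward the centre: N + mg = mv_top²/r
N = m(v_top²/r − g) = 0.27(72.202/0.81 − 9.81) = 21.42 N

N = 21 N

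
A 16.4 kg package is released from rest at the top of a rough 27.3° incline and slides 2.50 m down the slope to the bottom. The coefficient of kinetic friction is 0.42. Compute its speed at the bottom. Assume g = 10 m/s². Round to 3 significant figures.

v = 2.07 m/s

Energy: mgh = ½mv² + W_f, with h = L sinθ and W_f = μ_k (mg cosθ) L
mgh = mgL sinθ = (16.4)(10)(2.50)sin27.3° = 188.05 J
W_f = μ_k mg cosθ · L = (0.42)(16.4)(10)cos27.3°·2.50 = 153.0 J
½mv² = 188.05 − 153.0 = 35.026 J
v = √(2 × 35.026/16.4) = 2.067 m/s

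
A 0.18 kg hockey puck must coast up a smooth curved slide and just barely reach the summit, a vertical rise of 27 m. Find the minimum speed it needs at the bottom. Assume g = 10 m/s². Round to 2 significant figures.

At the top it is momentarily at rest, so all KE converts to PE: ½mv² = mgh
v = √(2gh) = √(2 × 10 × 27) = 23.24 m/s

v = 23 m/s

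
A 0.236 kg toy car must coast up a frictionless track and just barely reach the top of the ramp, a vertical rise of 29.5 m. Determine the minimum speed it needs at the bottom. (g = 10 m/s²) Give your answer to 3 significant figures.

At the top it is momentarily at rest, so all KE converts to PE: ½mv² = mgh
v = √(2gh) = √(2 × 10 × 29.5) = 24.29 m/s

v = 24.3 m/s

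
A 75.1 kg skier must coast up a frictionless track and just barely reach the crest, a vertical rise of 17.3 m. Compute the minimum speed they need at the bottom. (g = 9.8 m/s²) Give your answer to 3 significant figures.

v = 18.4 m/s

At the top they are momentarily at rest, so all KE converts to PE: ½mv² = mgh
v = √(2gh) = √(2 × 9.8 × 17.3) = 18.41 m/s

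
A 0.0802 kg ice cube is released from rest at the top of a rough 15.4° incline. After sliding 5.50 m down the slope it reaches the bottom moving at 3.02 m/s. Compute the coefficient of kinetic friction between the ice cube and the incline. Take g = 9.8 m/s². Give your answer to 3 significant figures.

mgh = ½mv² + μ_k (mg cosθ) L, with h = L sinθ
mgL sinθ = 1.1479 J; ½mv² = 0.36573 J
W_f = 1.1479 − 0.36573 = 0.7822 J
μ_k = W_f/(mg cosθ · L) = 0.7822/(0.7577 × 5.50) = 0.1877

μ_k = 0.188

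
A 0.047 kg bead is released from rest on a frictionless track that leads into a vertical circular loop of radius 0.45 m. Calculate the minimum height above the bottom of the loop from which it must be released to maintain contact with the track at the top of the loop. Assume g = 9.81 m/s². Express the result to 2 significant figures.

h = 1.1 m

At the top, for minimum speed gravity alone supplies the centripetal force: mg = mv_top²/r ⇒ v_top² = gr = 4.415 m²/s²
Energy conservation from release height h to the top (height 2r): mgh = ½mv_top² + mg(2r)
h = v_top²/(2g) + 2r = r/2 + 2r = 5r/2 = 1.125 m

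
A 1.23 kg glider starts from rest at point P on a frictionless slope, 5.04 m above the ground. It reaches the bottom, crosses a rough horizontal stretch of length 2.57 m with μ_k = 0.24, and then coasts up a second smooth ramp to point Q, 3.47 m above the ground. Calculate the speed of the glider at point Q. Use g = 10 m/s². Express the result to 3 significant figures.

Energy at P: mgh₁ = (1.23)(10)(5.04) = 61.992 J
Friction loss: W_f = μ_k mg d = 7.587 J
At Q: ½mv² + mgh₂ = mgh₁ − W_f
½mv² = 61.992 − 7.587 − 42.681 = 11.724 J
v = √(2 × 11.724/1.23) = 4.366 m/s

v = 4.37 m/s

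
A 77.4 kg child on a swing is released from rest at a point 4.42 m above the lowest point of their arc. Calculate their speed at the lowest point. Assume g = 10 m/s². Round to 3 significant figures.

v = 9.40 m/s

Energy conservation between the two points: mgh = ½mv²
The mass cancels from both sides.
v = √(2gh) = √(2 × 10 × 4.42) = √88.400 = 9.402 m/s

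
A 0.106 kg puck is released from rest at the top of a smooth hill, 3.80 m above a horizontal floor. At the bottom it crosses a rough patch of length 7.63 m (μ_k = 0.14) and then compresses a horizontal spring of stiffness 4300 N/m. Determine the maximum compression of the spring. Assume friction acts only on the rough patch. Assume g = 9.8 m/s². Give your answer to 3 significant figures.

x = 0.0363 m

Initial energy: E₁ = mgh = (0.106)(9.8)(3.80) = 3.9474 J
Friction removes W_f = μ_k mg d = (0.14)(0.106)(9.8)(7.63) = 1.110 J
Energy reaching the spring: E = 3.9474 − 1.110 = 2.8378 J
At max compression ½kx² = E ⇒ x = √(2E/k) = √(2 × 2.8378/4300) = 0.03633 m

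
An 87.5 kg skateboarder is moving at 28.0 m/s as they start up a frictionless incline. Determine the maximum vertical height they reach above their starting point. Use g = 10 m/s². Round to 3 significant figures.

h = 39.2 m

Setting KE at the bottom equal to PE gained: ½mv² = mgh
h = v²/(2g) = 28.0²/(2 × 10) = 39.20 m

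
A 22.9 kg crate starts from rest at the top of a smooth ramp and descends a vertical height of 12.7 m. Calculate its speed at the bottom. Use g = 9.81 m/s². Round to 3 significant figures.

Energy conservation between the two points: mgh = ½mv²
The mass cancels from both sides.
v = √(2gh) = √(2 × 9.81 × 12.7) = √249.17 = 15.79 m/s

v = 15.8 m/s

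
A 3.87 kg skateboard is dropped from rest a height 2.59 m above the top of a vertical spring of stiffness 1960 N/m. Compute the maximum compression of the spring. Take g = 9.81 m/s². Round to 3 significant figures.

x = 0.337 m

Measuring PE from the top of the relaxed spring, at max compression the skateboard has dropped H + x with zero KE, so:
mg(H + x) = ½kx²
½(1960)x² − (3.87)(9.81)x − (3.87)(9.81)(2.59) = 0
980.0x² − 37.96x − 98.33 = 0
x = [37.96 + √(1441 + 385448)]/(2 × 980.0) = 0.3367 m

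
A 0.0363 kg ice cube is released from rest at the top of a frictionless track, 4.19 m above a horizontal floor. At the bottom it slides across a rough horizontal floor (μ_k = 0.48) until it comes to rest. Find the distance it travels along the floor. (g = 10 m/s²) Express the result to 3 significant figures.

d = 8.73 m

Applying the work–energy principle:
At rest all PE has been dissipated by friction: mgh = μ_k m g d
d = h/μ_k = 4.19/0.48 = 8.729 m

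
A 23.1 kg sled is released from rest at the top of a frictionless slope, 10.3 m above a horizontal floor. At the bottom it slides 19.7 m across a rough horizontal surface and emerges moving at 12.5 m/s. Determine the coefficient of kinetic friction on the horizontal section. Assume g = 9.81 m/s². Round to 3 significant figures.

Energy bookkeeping (friction removes W_f = μ_k N d):
mgh = ½mv² + μ_k m g d
mgh = 2334.1 J; ½mv² = 1804.7 J
W_f = 2334.1 − 1804.7 = 529.4 J
μ_k = W_f/(mg·d) = 529.4/(226.6 × 19.7) = 0.1186

μ_k = 0.119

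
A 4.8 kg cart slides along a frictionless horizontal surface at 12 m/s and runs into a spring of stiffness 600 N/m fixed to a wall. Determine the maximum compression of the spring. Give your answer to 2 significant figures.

Conservation of energy between contact and max compression: ½mv² = ½kx²
x = v√(m/k) = 12 × √(4.8/600) = 1.073 m

x = 1.1 m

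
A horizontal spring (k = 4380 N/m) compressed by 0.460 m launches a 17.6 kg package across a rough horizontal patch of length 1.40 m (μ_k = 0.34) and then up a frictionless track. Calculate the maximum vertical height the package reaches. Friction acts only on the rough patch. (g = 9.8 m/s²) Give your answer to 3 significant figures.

Spring energy: E₀ = ½kx² = ½(4380)(0.460)² = 463.40 J
Friction: W_f = μ_k mg d = (0.34)(17.6)(9.8)(1.40) = 82.10 J
Energy at base of ramp: E = 463.40 − 82.10 = 381.30 J
At max height all remaining energy is PE: mgh = E ⇒ h = E/(mg) = 381.30/(17.6 × 9.8) = 2.211 m

h = 2.21 m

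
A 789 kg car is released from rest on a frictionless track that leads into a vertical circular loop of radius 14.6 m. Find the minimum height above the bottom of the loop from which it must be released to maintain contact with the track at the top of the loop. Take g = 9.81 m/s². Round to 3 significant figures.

h = 36.5 m

At the top, for minimum speed gravity alone supplies the centripetal force: mg = mv_top²/r ⇒ v_top² = gr = 143.2 m²/s²
Energy conservation from release height h to the top (height 2r): mgh = ½mv_top² + mg(2r)
h = v_top²/(2g) + 2r = r/2 + 2r = 5r/2 = 36.50 m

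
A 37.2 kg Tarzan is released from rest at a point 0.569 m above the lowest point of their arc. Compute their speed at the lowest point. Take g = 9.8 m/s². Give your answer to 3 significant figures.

Mechanical energy is conserved (no friction): mgh = ½mv²
v = √(2gh) = √(2 × 9.8 × 0.569) = √11.152 = 3.340 m/s

v = 3.34 m/s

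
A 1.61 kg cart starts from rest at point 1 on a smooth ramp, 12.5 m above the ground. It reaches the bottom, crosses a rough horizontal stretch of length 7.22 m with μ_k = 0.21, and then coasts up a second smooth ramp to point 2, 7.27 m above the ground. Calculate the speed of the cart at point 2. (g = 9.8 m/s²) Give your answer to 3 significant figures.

Energy at 1: mgh₁ = (1.61)(9.8)(12.5) = 197.23 J
Friction loss: W_f = μ_k mg d = 23.92 J
At 2: ½mv² + mgh₂ = mgh₁ − W_f
½mv² = 197.23 − 23.92 − 114.71 = 58.596 J
v = √(2 × 58.596/1.61) = 8.532 m/s

v = 8.53 m/s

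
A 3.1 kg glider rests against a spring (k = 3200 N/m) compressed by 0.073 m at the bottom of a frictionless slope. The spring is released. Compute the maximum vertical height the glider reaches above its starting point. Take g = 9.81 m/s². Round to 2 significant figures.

At maximum height the glider is at rest, so ½kx² = mgh
h = kx²/(2mg) = (3200)(0.073)²/(2 × 3.1 × 9.81) = 0.2804 m

h = 0.28 m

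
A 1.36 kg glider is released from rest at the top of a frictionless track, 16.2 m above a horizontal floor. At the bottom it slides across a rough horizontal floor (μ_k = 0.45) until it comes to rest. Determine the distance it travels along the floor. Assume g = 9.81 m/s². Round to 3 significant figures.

d = 36.0 m

Energy at the top = energy at the end + work done against friction:
At rest all PE has been dissipated by friction: mgh = μ_k m g d
d = h/μ_k = 16.2/0.45 = 36.00 m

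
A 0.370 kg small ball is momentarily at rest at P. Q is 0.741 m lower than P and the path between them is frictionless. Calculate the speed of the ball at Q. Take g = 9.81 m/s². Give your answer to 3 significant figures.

v = 3.81 m/s

By conservation of mechanical energy, mgh = ½mv²
v = √(2gh) = √(2 × 9.81 × 0.741) = √14.538 = 3.813 m/s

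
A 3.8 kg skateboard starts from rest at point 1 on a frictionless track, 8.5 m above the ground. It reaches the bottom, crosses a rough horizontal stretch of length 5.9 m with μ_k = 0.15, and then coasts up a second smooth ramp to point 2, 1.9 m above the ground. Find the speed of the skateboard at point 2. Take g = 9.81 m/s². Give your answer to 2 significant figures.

v = 11 m/s

Energy at 1: mgh₁ = (3.8)(9.81)(8.5) = 316.86 J
Friction loss: W_f = μ_k mg d = 32.99 J
At 2: ½mv² + mgh₂ = mgh₁ − W_f
½mv² = 316.86 − 32.99 − 70.828 = 213.04 J
v = √(2 × 213.04/3.8) = 10.59 m/s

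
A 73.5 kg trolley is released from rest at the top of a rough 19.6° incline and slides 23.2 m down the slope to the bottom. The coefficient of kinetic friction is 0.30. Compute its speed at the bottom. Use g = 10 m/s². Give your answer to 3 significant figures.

Energy: mgh = ½mv² + W_f, with h = L sinθ and W_f = μ_k (mg cosθ) L
mgh = mgL sinθ = (73.5)(10)(23.2)sin19.6° = 5720.1 J
W_f = μ_k mg cosθ · L = (0.30)(73.5)(10)cos19.6°·23.2 = 4819 J
½mv² = 5720.1 − 4819 = 900.93 J
v = √(2 × 900.93/73.5) = 4.951 m/s

v = 4.95 m/s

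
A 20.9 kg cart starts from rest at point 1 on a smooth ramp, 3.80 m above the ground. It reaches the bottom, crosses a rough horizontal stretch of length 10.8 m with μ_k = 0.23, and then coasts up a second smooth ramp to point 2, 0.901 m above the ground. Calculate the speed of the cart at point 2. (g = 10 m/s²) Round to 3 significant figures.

Energy at 1: mgh₁ = (20.9)(10)(3.80) = 794.20 J
Friction loss: W_f = μ_k mg d = 519.2 J
At 2: ½mv² + mgh₂ = mgh₁ − W_f
½mv² = 794.20 − 519.2 − 188.31 = 86.735 J
v = √(2 × 86.735/20.9) = 2.881 m/s

v = 2.88 m/s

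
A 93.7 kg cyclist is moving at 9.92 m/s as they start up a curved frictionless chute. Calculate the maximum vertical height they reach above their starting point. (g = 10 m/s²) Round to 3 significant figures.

h = 4.92 m

By energy conservation, ½mv² = mgh
h = v²/(2g) = 9.92²/(2 × 10) = 4.920 m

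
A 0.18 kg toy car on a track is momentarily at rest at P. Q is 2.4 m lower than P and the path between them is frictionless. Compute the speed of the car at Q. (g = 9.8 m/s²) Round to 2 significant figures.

Energy conservation between the two points: mgh = ½mv²
v = √(2gh) = √(2 × 9.8 × 2.4) = √47.040 = 6.859 m/s

v = 6.9 m/s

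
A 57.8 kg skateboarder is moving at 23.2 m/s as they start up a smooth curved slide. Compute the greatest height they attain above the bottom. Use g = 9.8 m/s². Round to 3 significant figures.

h = 27.5 m

Setting KE at the bottom equal to PE gained: ½mv² = mgh
h = v²/(2g) = 23.2²/(2 × 9.8) = 27.46 m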